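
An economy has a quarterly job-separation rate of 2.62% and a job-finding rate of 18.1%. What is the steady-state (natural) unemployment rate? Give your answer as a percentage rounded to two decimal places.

Steady-state unemployment rate ≈ 12.64%.

At steady state the flows balance: s·E = f·U, so U/(E+U) = s/(s+f).
u* = 2.62 / (2.62 + 18.1) = 2.62 / 20.72 = 12.64%.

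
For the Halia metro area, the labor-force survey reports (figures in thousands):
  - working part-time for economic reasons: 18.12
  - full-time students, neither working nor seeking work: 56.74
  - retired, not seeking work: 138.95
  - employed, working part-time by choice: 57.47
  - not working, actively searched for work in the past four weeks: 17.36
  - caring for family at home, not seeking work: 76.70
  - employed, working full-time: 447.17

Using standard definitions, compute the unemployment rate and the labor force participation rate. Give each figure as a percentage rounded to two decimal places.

Employed = 18.12 + 57.47 + 447.17 = 522.76 thousand (anyone who worked, including part-time for economic reasons, counts as employed).
Unemployed = 17.36 thousand.
Labor force = 522.76 + 17.36 = 540.12 thousand.
Not in labor force = 56.74 + 138.95 + 76.70 = 272.39 thousand (those not working and not actively searching are outside the labor force).
Civilian working-age population = 540.12 + 272.39 = 812.51 thousand.
Unemployment rate = 17.36 / 540.12 = 3.21%.
Labor force participation rate = 540.12 / 812.51 = 66.48%.

Unemployment rate ≈ 3.21%; labor force participation rate ≈ 66.48%.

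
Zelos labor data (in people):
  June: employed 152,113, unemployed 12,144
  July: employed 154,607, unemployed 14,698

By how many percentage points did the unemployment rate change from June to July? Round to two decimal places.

June: labor force = 152,113 + 12,144 = 164,257; u = 12,144/164,257 = 7.39%.
July: labor force = 154,607 + 14,698 = 169,305; u = 14,698/169,305 = 8.68%.
Change = 8.68% − 7.39% = +1.29 pp.

The unemployment rate changed by +1.29 percentage points.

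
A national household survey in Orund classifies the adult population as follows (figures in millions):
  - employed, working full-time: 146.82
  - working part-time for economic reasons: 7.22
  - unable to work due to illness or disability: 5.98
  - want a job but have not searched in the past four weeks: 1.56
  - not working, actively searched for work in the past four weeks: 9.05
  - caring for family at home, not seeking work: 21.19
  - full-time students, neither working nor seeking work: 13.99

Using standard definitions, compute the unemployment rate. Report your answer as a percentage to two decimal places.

Employed = 146.82 + 7.22 = 154.04 million (anyone who worked, including part-time for economic reasons, counts as employed).
Unemployed = 9.05 million.
Labor force = 154.04 + 9.05 = 163.09 million.
Unemployment rate = 9.05 / 163.09 = 5.55%.

Unemployment rate ≈ 5.55%.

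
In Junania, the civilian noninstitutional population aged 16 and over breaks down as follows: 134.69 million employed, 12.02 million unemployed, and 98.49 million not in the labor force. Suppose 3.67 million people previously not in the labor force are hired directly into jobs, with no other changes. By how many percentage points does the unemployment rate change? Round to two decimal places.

The unemployment rate changes by −0.20 percentage points.

Initially, labor force = 134.69 + 12.02 = 146.71 million, so u = 12.02/146.71 = 8.19%.
After the change, employed and labor force both rise by 3.67; unemployed unchanged → E = 138.36, U = 12.02, labor force = 150.38 million.
New unemployment rate = 12.02 / 150.38 = 7.99%.
Change = 7.99% − 8.19% = −0.20 percentage points.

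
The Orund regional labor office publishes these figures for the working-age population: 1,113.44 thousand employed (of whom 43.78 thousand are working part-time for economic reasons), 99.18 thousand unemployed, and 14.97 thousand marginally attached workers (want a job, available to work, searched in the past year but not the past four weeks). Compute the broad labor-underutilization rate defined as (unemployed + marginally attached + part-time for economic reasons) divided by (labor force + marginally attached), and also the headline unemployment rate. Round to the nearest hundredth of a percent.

Broad underutilization rate ≈ 12.87%; headline unemployment rate ≈ 8.18%.

Labor force = 1,113.44 + 99.18 = 1,212.62 thousand.
Numerator = 99.18 + 14.97 + 43.78 = 157.93 thousand.
Denominator = 1,212.62 + 14.97 = 1,227.59 thousand.
Broad rate = 157.93 / 1,227.59 = 12.87%.
Headline unemployment rate = 99.18 / 1,212.62 = 8.18%.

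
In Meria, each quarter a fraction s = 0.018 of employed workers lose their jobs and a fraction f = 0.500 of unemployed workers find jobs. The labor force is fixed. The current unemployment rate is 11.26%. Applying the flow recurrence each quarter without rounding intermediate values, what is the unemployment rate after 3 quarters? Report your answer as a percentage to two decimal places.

With a fixed labor force, u_{t+1} = u_t + s·(1−u_t) − f·u_t = u_t·(1−s−f) + s.
Here 1−s−f = 0.482 and s = 0.018.
u_1 = 0.112600 × 0.482 + 0.018 = 0.072273.
u_2 = 0.072273 × 0.482 + 0.018 = 0.052836.
u_3 = 0.052836 × 0.482 + 0.018 = 0.043467.

Unemployment rate after three quarters ≈ 4.35%.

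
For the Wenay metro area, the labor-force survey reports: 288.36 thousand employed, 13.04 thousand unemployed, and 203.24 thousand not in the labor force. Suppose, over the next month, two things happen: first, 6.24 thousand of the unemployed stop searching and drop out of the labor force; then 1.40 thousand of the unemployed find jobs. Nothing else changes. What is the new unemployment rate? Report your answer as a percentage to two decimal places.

Initially, labor force = 288.36 + 13.04 = 301.40 thousand, so u = 13.04/301.40 = 4.33%.
After the first change, unemployed and labor force both fall by 6.24 → E = 288.36, U = 6.80, labor force = 295.16 thousand.
After the second change, unemployed falls and employed rises by 1.40; labor force unchanged → E = 289.76, U = 5.40, labor force = 295.16 thousand.
New unemployment rate = 5.40 / 295.16 = 1.83%.

New unemployment rate ≈ 1.83%.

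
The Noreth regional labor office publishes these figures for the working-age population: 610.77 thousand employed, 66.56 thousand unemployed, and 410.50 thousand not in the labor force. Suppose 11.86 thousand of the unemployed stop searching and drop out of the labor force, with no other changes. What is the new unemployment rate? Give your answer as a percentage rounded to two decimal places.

New unemployment rate ≈ 8.22%.

Initially, labor force = 610.77 + 66.56 = 677.33 thousand, so u = 66.56/677.33 = 9.83%.
After the change, unemployed and labor force both fall by 11.86 → E = 610.77, U = 54.70, labor force = 665.47 thousand.
New unemployment rate = 54.70 / 665.47 = 8.22%.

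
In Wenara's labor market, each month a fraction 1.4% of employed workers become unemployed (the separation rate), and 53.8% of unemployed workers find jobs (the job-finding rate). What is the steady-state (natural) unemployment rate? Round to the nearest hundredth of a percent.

Steady-state unemployment rate ≈ 2.54%.

At steady state the flows balance: s·E = f·U, so U/(E+U) = s/(s+f).
u* = 1.4 / (1.4 + 53.8) = 1.4 / 55.20 = 2.54%.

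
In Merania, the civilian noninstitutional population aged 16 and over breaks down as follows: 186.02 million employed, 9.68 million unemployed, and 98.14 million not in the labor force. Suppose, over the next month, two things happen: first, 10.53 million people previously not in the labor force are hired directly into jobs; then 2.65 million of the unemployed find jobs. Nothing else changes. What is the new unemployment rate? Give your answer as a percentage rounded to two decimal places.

Initially, labor force = 186.02 + 9.68 = 195.70 million, so u = 9.68/195.70 = 4.95%.
After the first change, employed and labor force both rise by 10.53; unemployed unchanged → E = 196.55, U = 9.68, labor force = 206.23 million.
After the second change, unemployed falls and employed rises by 2.65; labor force unchanged → E = 199.20, U = 7.03, labor force = 206.23 million.
New unemployment rate = 7.03 / 206.23 = 3.41%.

New unemployment rate ≈ 3.41%.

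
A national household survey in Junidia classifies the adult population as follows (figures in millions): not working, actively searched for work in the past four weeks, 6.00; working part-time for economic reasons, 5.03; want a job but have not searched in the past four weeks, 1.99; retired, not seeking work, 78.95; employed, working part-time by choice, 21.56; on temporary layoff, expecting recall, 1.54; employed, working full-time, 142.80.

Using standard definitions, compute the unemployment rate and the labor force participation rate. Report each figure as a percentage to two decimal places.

Employed = 5.03 + 21.56 + 142.80 = 169.39 million (anyone who worked, including part-time for economic reasons, counts as employed).
Unemployed = 6.00 + 1.54 = 7.54 million (jobless and actively searching, or on temporary layoff).
Labor force = 169.39 + 7.54 = 176.93 million.
Not in labor force = 1.99 + 78.95 = 80.94 million (those not working and not actively searching are outside the labor force — including those who want a job but have given up searching).
Civilian working-age population = 176.93 + 80.94 = 257.87 million.
Unemployment rate = 7.54 / 176.93 = 4.26%.
Labor force participation rate = 176.93 / 257.87 = 68.61%.

Unemployment rate ≈ 4.26%; labor force participation rate ≈ 68.61%.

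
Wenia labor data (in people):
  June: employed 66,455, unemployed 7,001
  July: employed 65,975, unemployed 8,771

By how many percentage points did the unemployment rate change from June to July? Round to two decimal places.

The unemployment rate changed by +2.20 percentage points.

June: labor force = 66,455 + 7,001 = 73,456; u = 7,001/73,456 = 9.53%.
July: labor force = 65,975 + 8,771 = 74,746; u = 8,771/74,746 = 11.73%.
Change = 11.73% − 9.53% = +2.20 pp.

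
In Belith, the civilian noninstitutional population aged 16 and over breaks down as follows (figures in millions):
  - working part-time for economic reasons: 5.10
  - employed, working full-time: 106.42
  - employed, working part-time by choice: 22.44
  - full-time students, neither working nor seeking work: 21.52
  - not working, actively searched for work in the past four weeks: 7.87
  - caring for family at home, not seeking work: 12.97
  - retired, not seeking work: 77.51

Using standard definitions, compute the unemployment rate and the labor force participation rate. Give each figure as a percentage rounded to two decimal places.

Unemployment rate ≈ 5.55%; labor force participation rate ≈ 55.88%.

Employed = 5.10 + 106.42 + 22.44 = 133.96 million (anyone who worked, including part-time for economic reasons, counts as employed).
Unemployed = 7.87 million.
Labor force = 133.96 + 7.87 = 141.83 million.
Not in labor force = 21.52 + 12.97 + 77.51 = 112.00 million (those not working and not actively searching are outside the labor force).
Civilian working-age population = 141.83 + 112.00 = 253.83 million.
Unemployment rate = 7.87 / 141.83 = 5.55%.
Labor force participation rate = 141.83 / 253.83 = 55.88%.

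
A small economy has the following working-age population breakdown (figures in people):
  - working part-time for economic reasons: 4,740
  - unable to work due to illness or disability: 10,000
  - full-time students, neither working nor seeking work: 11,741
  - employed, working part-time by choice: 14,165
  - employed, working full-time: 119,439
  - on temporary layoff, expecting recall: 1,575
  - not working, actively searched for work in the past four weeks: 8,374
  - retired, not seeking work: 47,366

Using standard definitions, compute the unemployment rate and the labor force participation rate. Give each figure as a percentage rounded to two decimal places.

Unemployment rate ≈ 6.71%; labor force participation rate ≈ 68.21%.

Employed = 4,740 + 14,165 + 119,439 = 138,344 (anyone who worked, including part-time for economic reasons, counts as employed).
Unemployed = 1,575 + 8,374 = 9,949 (jobless and actively searching, or on temporary layoff).
Labor force = 138,344 + 9,949 = 148,293.
Not in labor force = 10,000 + 11,741 + 47,366 = 69,107 (those not working and not actively searching are outside the labor force).
Civilian working-age population = 148,293 + 69,107 = 217,400.
Unemployment rate = 9,949 / 148,293 = 6.71%.
Labor force participation rate = 148,293 / 217,400 = 68.21%.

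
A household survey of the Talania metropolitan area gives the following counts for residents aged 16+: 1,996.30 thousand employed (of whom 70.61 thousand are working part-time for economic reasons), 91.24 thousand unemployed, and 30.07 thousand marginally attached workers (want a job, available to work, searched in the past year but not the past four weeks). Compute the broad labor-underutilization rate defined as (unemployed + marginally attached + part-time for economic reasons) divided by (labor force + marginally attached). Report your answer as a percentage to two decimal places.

Labor force = 1,996.30 + 91.24 = 2,087.54 thousand.
Numerator = 91.24 + 30.07 + 70.61 = 191.92 thousand.
Denominator = 2,087.54 + 30.07 = 2,117.61 thousand.
Broad rate = 191.92 / 2,117.61 = 9.06%.

Broad underutilization rate ≈ 9.06%.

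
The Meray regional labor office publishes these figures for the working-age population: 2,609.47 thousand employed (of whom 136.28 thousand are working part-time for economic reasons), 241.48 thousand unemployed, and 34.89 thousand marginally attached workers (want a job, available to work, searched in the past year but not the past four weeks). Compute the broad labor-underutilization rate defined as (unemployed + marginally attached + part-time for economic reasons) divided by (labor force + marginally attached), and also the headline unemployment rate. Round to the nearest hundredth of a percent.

Labor force = 2,609.47 + 241.48 = 2,850.95 thousand.
Numerator = 241.48 + 34.89 + 136.28 = 412.65 thousand.
Denominator = 2,850.95 + 34.89 = 2,885.84 thousand.
Broad rate = 412.65 / 2,885.84 = 14.30%.
Headline unemployment rate = 241.48 / 2,850.95 = 8.47%.

Broad underutilization rate ≈ 14.30%; headline unemployment rate ≈ 8.47%.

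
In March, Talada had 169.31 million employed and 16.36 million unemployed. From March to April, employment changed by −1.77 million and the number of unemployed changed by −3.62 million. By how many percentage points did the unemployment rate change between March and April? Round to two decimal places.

March: labor force = 169.31 + 16.36 = 185.67; u = 16.36/185.67 = 8.81%.
April: labor force = 167.54 + 12.74 = 180.28; u = 12.74/180.28 = 7.07%.
Change = 7.07% − 8.81% = −1.74 pp.

The unemployment rate changed by −1.74 percentage points.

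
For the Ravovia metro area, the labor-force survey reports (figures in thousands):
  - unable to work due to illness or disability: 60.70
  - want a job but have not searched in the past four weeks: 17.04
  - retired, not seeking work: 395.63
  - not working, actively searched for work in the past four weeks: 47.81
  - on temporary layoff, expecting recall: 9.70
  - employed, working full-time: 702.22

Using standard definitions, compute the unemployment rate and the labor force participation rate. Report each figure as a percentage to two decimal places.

Unemployment rate ≈ 7.57%; labor force participation rate ≈ 61.61%.

Employed = 702.22 thousand.
Unemployed = 47.81 + 9.70 = 57.51 thousand (jobless and actively searching, or on temporary layoff).
Labor force = 702.22 + 57.51 = 759.73 thousand.
Not in labor force = 60.70 + 17.04 + 395.63 = 473.37 thousand (those not working and not actively searching are outside the labor force — including those who want a job but have given up searching).
Civilian working-age population = 759.73 + 473.37 = 1,233.10 thousand.
Unemployment rate = 57.51 / 759.73 = 7.57%.
Labor force participation rate = 759.73 / 1,233.10 = 61.61%.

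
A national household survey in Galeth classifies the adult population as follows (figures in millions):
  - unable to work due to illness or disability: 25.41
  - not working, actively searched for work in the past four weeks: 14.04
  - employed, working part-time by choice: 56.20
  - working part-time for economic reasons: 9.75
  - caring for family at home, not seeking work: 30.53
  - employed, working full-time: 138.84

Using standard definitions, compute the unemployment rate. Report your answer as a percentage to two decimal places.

Unemployment rate ≈ 6.42%.

Employed = 56.20 + 9.75 + 138.84 = 204.79 million (anyone who worked, including part-time for economic reasons, counts as employed).
Unemployed = 14.04 million.
Labor force = 204.79 + 14.04 = 218.83 million.
Unemployment rate = 14.04 / 218.83 = 6.42%.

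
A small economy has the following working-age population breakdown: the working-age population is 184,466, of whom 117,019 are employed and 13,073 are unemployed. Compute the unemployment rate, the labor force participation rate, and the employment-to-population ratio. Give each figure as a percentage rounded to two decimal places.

Unemployment rate ≈ 10.05%; labor force participation rate ≈ 70.52%; employment-population ratio ≈ 63.44%.

Labor force = employed + unemployed = 117,019 + 13,073 = 130,092.
Unemployment rate = 13,073 / 130,092 = 10.05%.
Labor force participation rate = 130,092 / 184,466 = 70.52%.
Employment-population ratio = 117,019 / 184,466 = 63.44%.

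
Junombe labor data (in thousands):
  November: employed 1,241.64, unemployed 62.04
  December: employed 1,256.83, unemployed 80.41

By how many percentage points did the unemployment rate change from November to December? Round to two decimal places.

November: labor force = 1,241.64 + 62.04 = 1,303.68; u = 62.04/1,303.68 = 4.76%.
December: labor force = 1,256.83 + 80.41 = 1,337.24; u = 80.41/1,337.24 = 6.01%.
Change = 6.01% − 4.76% = +1.25 pp.

The unemployment rate changed by +1.25 percentage points.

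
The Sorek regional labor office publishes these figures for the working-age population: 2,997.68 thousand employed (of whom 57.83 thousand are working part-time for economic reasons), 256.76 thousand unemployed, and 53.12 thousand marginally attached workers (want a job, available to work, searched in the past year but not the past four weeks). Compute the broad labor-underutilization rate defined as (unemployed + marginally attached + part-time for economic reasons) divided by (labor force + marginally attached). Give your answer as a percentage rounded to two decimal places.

Labor force = 2,997.68 + 256.76 = 3,254.44 thousand.
Numerator = 256.76 + 53.12 + 57.83 = 367.71 thousand.
Denominator = 3,254.44 + 53.12 = 3,307.56 thousand.
Broad rate = 367.71 / 3,307.56 = 11.12%.

Broad underutilization rate ≈ 11.12%.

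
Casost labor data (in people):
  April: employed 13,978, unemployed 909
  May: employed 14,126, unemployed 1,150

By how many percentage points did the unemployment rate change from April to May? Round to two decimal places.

April: labor force = 13,978 + 909 = 14,887; u = 909/14,887 = 6.11%.
May: labor force = 14,126 + 1,150 = 15,276; u = 1,150/15,276 = 7.53%.
Change = 7.53% − 6.11% = +1.42 pp.

The unemployment rate changed by +1.42 percentage points.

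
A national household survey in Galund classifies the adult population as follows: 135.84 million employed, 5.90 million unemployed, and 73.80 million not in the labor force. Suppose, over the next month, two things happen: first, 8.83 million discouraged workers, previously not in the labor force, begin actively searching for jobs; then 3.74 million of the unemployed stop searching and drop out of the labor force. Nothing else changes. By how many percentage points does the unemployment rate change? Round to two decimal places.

Initially, labor force = 135.84 + 5.90 = 141.74 million, so u = 5.90/141.74 = 4.16%.
After the first change, unemployed and labor force both rise by 8.83 → E = 135.84, U = 14.73, labor force = 150.57 million.
After the second change, unemployed and labor force both fall by 3.74 → E = 135.84, U = 10.99, labor force = 146.83 million.
New unemployment rate = 10.99 / 146.83 = 7.48%.
Change = 7.48% − 4.16% = +3.32 percentage points.

The unemployment rate changes by +3.32 percentage points.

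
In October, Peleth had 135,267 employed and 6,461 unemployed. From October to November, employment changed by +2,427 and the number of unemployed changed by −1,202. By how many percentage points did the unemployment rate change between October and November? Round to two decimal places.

October: labor force = 135,267 + 6,461 = 141,728; u = 6,461/141,728 = 4.56%.
November: labor force = 137,694 + 5,259 = 142,953; u = 5,259/142,953 = 3.68%.
Change = 3.68% − 4.56% = −0.88 pp.

The unemployment rate changed by −0.88 percentage points.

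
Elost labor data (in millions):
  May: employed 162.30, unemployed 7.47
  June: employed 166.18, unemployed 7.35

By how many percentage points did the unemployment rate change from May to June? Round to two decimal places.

The unemployment rate changed by −0.16 percentage points.

May: labor force = 162.30 + 7.47 = 169.77; u = 7.47/169.77 = 4.40%.
June: labor force = 166.18 + 7.35 = 173.53; u = 7.35/173.53 = 4.24%.
Change = 4.24% − 4.40% = −0.16 pp.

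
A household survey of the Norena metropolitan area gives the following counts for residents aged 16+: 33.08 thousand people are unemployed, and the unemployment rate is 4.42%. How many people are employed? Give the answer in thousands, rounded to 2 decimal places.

About 715.34 thousand are employed.

Labor force = U / u = 33.08 / 0.0442 ≈ 748.42 thousand.
Employed = labor force − unemployed = 748.42 − 33.08 = 715.34 thousand.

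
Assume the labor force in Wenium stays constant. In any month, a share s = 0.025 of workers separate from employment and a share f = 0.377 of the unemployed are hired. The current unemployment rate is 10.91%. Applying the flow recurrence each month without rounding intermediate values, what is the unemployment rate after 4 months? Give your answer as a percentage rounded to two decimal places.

Unemployment rate after four months ≈ 6.82%.

With a fixed labor force, u_{t+1} = u_t + s·(1−u_t) − f·u_t = u_t·(1−s−f) + s.
Here 1−s−f = 0.598 and s = 0.025.
u_1 = 0.109100 × 0.598 + 0.025 = 0.090242.
u_2 = 0.090242 × 0.598 + 0.025 = 0.078965.
u_3 = 0.078965 × 0.598 + 0.025 = 0.072221.
u_4 = 0.072221 × 0.598 + 0.025 = 0.068188.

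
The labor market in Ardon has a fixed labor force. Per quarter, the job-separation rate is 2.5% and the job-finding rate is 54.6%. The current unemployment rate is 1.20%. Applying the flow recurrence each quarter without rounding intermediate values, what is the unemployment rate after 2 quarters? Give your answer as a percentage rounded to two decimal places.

With a fixed labor force, u_{t+1} = u_t + s·(1−u_t) − f·u_t = u_t·(1−s−f) + s.
Here 1−s−f = 0.429 and s = 0.025.
u_1 = 0.012000 × 0.429 + 0.025 = 0.030148.
u_2 = 0.030148 × 0.429 + 0.025 = 0.037933.

Unemployment rate after two quarters ≈ 3.79%.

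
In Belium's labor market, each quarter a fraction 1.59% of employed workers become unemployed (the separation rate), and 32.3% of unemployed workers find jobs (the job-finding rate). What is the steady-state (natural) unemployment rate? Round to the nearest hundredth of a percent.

Steady-state unemployment rate ≈ 4.69%.

At steady state the flows balance: s·E = f·U, so U/(E+U) = s/(s+f).
u* = 1.59 / (1.59 + 32.3) = 1.59 / 33.89 = 4.69%.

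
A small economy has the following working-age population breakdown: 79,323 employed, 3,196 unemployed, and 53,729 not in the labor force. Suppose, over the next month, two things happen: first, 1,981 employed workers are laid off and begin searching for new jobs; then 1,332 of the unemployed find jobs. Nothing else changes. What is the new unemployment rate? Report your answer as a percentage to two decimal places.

Initially, labor force = 79,323 + 3,196 = 82,519, so u = 3,196/82,519 = 3.87%.
After the first change, employed falls and unemployed rises by 1,981; labor force unchanged → E = 77,342, U = 5,177, labor force = 82,519.
After the second change, unemployed falls and employed rises by 1,332; labor force unchanged → E = 78,674, U = 3,845, labor force = 82,519.
New unemployment rate = 3,845 / 82,519 = 4.66%.

New unemployment rate ≈ 4.66%.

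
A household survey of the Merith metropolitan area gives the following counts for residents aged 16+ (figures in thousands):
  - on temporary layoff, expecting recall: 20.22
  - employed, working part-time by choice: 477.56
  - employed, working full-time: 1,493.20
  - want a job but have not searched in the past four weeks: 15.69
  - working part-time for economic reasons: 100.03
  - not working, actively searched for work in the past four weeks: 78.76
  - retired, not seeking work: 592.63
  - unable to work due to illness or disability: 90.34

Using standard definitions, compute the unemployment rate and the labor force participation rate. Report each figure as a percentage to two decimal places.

Employed = 477.56 + 1,493.20 + 100.03 = 2,070.79 thousand (anyone who worked, including part-time for economic reasons, counts as employed).
Unemployed = 20.22 + 78.76 = 98.98 thousand (jobless and actively searching, or on temporary layoff).
Labor force = 2,070.79 + 98.98 = 2,169.77 thousand.
Not in labor force = 15.69 + 592.63 + 90.34 = 698.66 thousand (those not working and not actively searching are outside the labor force — including those who want a job but have given up searching).
Civilian working-age population = 2,169.77 + 698.66 = 2,868.43 thousand.
Unemployment rate = 98.98 / 2,169.77 = 4.56%.
Labor force participation rate = 2,169.77 / 2,868.43 = 75.64%.

Unemployment rate ≈ 4.56%; labor force participation rate ≈ 75.64%.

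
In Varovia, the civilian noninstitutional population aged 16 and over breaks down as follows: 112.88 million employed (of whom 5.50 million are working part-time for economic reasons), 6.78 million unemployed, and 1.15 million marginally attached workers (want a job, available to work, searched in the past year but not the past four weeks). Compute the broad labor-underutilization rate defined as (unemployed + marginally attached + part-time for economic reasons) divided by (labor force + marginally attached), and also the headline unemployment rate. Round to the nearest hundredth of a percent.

Labor force = 112.88 + 6.78 = 119.66 million.
Numerator = 6.78 + 1.15 + 5.50 = 13.43 million.
Denominator = 119.66 + 1.15 = 120.81 million.
Broad rate = 13.43 / 120.81 = 11.12%.
Headline unemployment rate = 6.78 / 119.66 = 5.67%.

Broad underutilization rate ≈ 11.12%; headline unemployment rate ≈ 5.67%.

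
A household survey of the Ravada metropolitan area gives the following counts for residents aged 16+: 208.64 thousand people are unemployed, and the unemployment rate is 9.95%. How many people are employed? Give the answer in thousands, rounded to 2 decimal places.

Labor force = U / u = 208.64 / 0.0995 ≈ 2,096.88 thousand.
Employed = labor force − unemployed = 2,096.88 − 208.64 = 1,888.24 thousand.

About 1,888.24 thousand are employed.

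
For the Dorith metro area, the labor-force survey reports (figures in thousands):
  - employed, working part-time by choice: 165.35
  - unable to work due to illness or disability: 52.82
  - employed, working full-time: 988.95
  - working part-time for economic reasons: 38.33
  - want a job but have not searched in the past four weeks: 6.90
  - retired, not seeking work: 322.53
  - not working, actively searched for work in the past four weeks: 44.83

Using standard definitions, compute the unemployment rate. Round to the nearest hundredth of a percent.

Unemployment rate ≈ 3.62%.

Employed = 165.35 + 988.95 + 38.33 = 1,192.63 thousand (anyone who worked, including part-time for economic reasons, counts as employed).
Unemployed = 44.83 thousand.
Labor force = 1,192.63 + 44.83 = 1,237.46 thousand.
Unemployment rate = 44.83 / 1,237.46 = 3.62%.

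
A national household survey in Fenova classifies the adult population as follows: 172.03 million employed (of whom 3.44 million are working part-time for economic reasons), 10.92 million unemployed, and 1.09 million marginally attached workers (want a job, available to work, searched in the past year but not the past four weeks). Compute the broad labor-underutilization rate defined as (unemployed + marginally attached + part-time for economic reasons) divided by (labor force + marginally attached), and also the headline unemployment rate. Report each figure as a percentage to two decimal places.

Broad underutilization rate ≈ 8.39%; headline unemployment rate ≈ 5.97%.

Labor force = 172.03 + 10.92 = 182.95 million.
Numerator = 10.92 + 1.09 + 3.44 = 15.45 million.
Denominator = 182.95 + 1.09 = 184.04 million.
Broad rate = 15.45 / 184.04 = 8.39%.
Headline unemployment rate = 10.92 / 182.95 = 5.97%.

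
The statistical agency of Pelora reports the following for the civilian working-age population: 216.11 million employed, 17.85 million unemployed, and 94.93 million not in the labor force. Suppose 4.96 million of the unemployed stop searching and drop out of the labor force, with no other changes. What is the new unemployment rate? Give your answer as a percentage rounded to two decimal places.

New unemployment rate ≈ 5.63%.

Initially, labor force = 216.11 + 17.85 = 233.96 million, so u = 17.85/233.96 = 7.63%.
After the change, unemployed and labor force both fall by 4.96 → E = 216.11, U = 12.89, labor force = 229.00 million.
New unemployment rate = 12.89 / 229.00 = 5.63%.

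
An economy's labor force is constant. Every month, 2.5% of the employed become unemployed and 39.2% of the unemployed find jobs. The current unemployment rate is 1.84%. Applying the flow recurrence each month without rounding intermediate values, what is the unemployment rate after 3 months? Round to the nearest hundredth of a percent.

With a fixed labor force, u_{t+1} = u_t + s·(1−u_t) − f·u_t = u_t·(1−s−f) + s.
Here 1−s−f = 0.583 and s = 0.025.
u_1 = 0.018400 × 0.583 + 0.025 = 0.035727.
u_2 = 0.035727 × 0.583 + 0.025 = 0.045829.
u_3 = 0.045829 × 0.583 + 0.025 = 0.051718.

Unemployment rate after three months ≈ 5.17%.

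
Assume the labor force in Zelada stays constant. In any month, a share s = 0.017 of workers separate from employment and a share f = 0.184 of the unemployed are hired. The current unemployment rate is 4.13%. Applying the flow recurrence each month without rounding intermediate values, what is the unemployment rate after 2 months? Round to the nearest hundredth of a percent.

With a fixed labor force, u_{t+1} = u_t + s·(1−u_t) − f·u_t = u_t·(1−s−f) + s.
Here 1−s−f = 0.799 and s = 0.017.
u_1 = 0.041300 × 0.799 + 0.017 = 0.049999.
u_2 = 0.049999 × 0.799 + 0.017 = 0.056949.

Unemployment rate after two months ≈ 5.69%.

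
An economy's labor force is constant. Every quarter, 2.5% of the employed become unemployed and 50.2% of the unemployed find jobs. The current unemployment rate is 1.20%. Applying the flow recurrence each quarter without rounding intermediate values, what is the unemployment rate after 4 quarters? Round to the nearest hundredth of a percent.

Unemployment rate after four quarters ≈ 4.57%.

With a fixed labor force, u_{t+1} = u_t + s·(1−u_t) − f·u_t = u_t·(1−s−f) + s.
Here 1−s−f = 0.473 and s = 0.025.
u_1 = 0.012000 × 0.473 + 0.025 = 0.030676.
u_2 = 0.030676 × 0.473 + 0.025 = 0.039510.
u_3 = 0.039510 × 0.473 + 0.025 = 0.043688.
u_4 = 0.043688 × 0.473 + 0.025 = 0.045664.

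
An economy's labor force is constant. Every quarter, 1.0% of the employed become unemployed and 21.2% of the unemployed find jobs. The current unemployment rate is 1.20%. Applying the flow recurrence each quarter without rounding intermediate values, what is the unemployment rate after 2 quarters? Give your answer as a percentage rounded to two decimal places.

With a fixed labor force, u_{t+1} = u_t + s·(1−u_t) − f·u_t = u_t·(1−s−f) + s.
Here 1−s−f = 0.778 and s = 0.010.
u_1 = 0.012000 × 0.778 + 0.010 = 0.019336.
u_2 = 0.019336 × 0.778 + 0.010 = 0.025043.

Unemployment rate after two quarters ≈ 2.50%.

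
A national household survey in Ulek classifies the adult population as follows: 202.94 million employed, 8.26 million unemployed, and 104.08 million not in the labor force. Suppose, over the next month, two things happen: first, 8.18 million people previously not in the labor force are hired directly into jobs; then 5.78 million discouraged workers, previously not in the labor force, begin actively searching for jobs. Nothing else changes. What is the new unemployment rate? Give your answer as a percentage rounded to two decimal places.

Initially, labor force = 202.94 + 8.26 = 211.20 million, so u = 8.26/211.20 = 3.91%.
After the first change, employed and labor force both rise by 8.18; unemployed unchanged → E = 211.12, U = 8.26, labor force = 219.38 million.
After the second change, unemployed and labor force both rise by 5.78 → E = 211.12, U = 14.04, labor force = 225.16 million.
New unemployment rate = 14.04 / 225.16 = 6.24%.

New unemployment rate ≈ 6.24%.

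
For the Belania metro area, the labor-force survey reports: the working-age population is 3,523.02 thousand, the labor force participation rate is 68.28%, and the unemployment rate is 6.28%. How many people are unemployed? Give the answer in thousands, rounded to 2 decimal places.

About 151.07 thousand are unemployed.

Labor force = 0.6828 × 3,523.02 = 2,405.52 thousand.
Unemployed = 0.0628 × 2,405.52 ≈ 151.07 thousand.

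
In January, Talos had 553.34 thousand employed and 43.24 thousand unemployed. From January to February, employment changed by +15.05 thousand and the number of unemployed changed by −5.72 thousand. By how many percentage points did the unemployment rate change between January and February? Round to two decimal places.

January: labor force = 553.34 + 43.24 = 596.58; u = 43.24/596.58 = 7.25%.
February: labor force = 568.39 + 37.52 = 605.91; u = 37.52/605.91 = 6.19%.
Change = 6.19% − 7.25% = −1.06 pp.

The unemployment rate changed by −1.06 percentage points.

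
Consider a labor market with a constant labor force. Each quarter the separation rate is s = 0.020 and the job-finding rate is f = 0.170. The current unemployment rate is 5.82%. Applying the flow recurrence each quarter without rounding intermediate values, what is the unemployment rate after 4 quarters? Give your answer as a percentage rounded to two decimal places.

With a fixed labor force, u_{t+1} = u_t + s·(1−u_t) − f·u_t = u_t·(1−s−f) + s.
Here 1−s−f = 0.810 and s = 0.020.
u_1 = 0.058200 × 0.810 + 0.020 = 0.067142.
u_2 = 0.067142 × 0.810 + 0.020 = 0.074385.
u_3 = 0.074385 × 0.810 + 0.020 = 0.080252.
u_4 = 0.080252 × 0.810 + 0.020 = 0.085004.

Unemployment rate after four quarters ≈ 8.50%.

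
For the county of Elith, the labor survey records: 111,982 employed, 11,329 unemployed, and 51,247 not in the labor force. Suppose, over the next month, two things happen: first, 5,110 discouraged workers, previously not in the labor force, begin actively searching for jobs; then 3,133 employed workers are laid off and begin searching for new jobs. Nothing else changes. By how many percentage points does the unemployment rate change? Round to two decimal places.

Initially, labor force = 111,982 + 11,329 = 123,311, so u = 11,329/123,311 = 9.19%.
After the first change, unemployed and labor force both rise by 5,110 → E = 111,982, U = 16,439, labor force = 128,421.
After the second change, employed falls and unemployed rises by 3,133; labor force unchanged → E = 108,849, U = 19,572, labor force = 128,421.
New unemployment rate = 19,572 / 128,421 = 15.24%.
Change = 15.24% − 9.19% = +6.05 percentage points.

The unemployment rate changes by +6.05 percentage points.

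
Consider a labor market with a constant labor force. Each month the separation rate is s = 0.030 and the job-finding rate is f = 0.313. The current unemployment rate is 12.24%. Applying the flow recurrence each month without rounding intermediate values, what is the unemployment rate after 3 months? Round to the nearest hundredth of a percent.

With a fixed labor force, u_{t+1} = u_t + s·(1−u_t) − f·u_t = u_t·(1−s−f) + s.
Here 1−s−f = 0.657 and s = 0.030.
u_1 = 0.122400 × 0.657 + 0.030 = 0.110417.
u_2 = 0.110417 × 0.657 + 0.030 = 0.102544.
u_3 = 0.102544 × 0.657 + 0.030 = 0.097371.

Unemployment rate after three months ≈ 9.74%.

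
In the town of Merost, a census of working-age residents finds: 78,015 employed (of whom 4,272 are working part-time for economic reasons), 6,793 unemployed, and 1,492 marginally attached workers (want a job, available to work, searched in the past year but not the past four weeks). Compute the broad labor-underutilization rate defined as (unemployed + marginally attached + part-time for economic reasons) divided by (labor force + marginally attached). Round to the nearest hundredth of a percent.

Broad underutilization rate ≈ 14.55%.

Labor force = 78,015 + 6,793 = 84,808.
Numerator = 6,793 + 1,492 + 4,272 = 12,557.
Denominator = 84,808 + 1,492 = 86,300.
Broad rate = 12,557 / 86,300 = 14.55%.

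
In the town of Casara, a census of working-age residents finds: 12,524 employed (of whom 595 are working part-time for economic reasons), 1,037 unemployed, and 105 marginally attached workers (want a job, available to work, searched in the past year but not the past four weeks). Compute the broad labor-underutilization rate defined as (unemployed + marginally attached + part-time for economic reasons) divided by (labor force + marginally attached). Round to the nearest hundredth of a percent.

Labor force = 12,524 + 1,037 = 13,561.
Numerator = 1,037 + 105 + 595 = 1,737.
Denominator = 13,561 + 105 = 13,666.
Broad rate = 1,737 / 13,666 = 12.71%.

Broad underutilization rate ≈ 12.71%.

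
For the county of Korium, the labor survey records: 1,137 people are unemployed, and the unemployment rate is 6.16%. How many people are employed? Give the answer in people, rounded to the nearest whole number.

About 17,321 are employed.

Labor force = U / u = 1,137 / 0.0616 ≈ 18,458.
Employed = labor force − unemployed = 18,458 − 1,137 = 17,321.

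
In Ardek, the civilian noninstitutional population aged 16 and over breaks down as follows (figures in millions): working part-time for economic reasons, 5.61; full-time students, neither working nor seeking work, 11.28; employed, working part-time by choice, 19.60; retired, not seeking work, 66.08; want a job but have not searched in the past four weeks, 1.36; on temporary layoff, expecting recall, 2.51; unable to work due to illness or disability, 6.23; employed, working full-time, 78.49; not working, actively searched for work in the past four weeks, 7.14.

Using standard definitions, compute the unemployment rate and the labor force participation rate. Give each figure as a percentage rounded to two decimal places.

Employed = 5.61 + 19.60 + 78.49 = 103.70 million (anyone who worked, including part-time for economic reasons, counts as employed).
Unemployed = 2.51 + 7.14 = 9.65 million (jobless and actively searching, or on temporary layoff).
Labor force = 103.70 + 9.65 = 113.35 million.
Not in labor force = 11.28 + 66.08 + 1.36 + 6.23 = 84.95 million (those not working and not actively searching are outside the labor force — including those who want a job but have given up searching).
Civilian working-age population = 113.35 + 84.95 = 198.30 million.
Unemployment rate = 9.65 / 113.35 = 8.51%.
Labor force participation rate = 113.35 / 198.30 = 57.16%.

Unemployment rate ≈ 8.51%; labor force participation rate ≈ 57.16%.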